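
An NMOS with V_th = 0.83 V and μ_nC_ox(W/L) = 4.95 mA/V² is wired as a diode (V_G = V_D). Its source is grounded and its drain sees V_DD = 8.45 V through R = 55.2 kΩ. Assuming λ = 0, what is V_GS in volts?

With gate tied to drain, V_GS = V_DS ≥ V_GS − V_th, so the device is in saturation.
KCL at the drain: ½ k_n (V_GS − V_th)² = (V_DD − V_GS)/R.
Let x = V_GS − 0.83. Then 137 x² + x − 7.62 = 0, giving x = 0.233 V (positive root), so V_GS = 1.06 V.
I_D = (V_DD − V_GS)/R = (8.45 − 1.06) / 55.2 = 0.134 mA.

V_GS = 1.06 V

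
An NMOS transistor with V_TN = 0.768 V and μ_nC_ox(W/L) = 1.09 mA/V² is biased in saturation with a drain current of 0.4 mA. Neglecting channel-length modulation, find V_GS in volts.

In saturation I_D = ½ k_n (V_GS − V_TN)², so V_GS − V_TN = √(2 I_D / k_n) = √(2 × 0.4 / 1.09) = 0.857 V.
V_GS = 0.768 + 0.857 = 1.62 V.

V_GS = 1.62 V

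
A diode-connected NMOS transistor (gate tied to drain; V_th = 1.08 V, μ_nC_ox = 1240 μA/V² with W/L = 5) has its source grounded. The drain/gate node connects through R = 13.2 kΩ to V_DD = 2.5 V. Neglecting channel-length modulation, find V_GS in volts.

V_GS = 1.25 V

With gate tied to drain, V_GS = V_DS ≥ V_GS − V_th, so the device is in saturation.
k_n = μ_nC_ox · (W/L) = 6.2 mA/V².
KCL at the drain: ½ k_n (V_GS − V_th)² = (V_DD − V_GS)/R.
Let x = V_GS − 1.08. Then 40.9 x² + x − 1.42 = 0, giving x = 0.174 V (positive root), so V_GS = 1.25 V.
I_D = (V_DD − V_GS)/R = (2.5 − 1.25) / 13.2 = 0.0944 mA.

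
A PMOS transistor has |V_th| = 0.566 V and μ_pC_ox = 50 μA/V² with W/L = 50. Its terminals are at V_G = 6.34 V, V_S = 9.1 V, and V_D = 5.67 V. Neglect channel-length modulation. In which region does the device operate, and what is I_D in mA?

V_SG = V_S − V_G = 9.1 − 6.34 = 2.76 V; V_SD = V_S − V_D = 9.1 − 5.67 = 3.43 V.
k_p = μ_pC_ox · (W/L) = 2.5 mA/V².
V_ov = V_SG − |V_th| = 2.76 − 0.566 = 2.19 V.
Since V_SD = 3.43 V ≥ V_ov = 2.19 V, the device is in saturation.
I_D = ½ k_p V_ov² = 0.5 × 2.5 × 2.19² = 6.02 mA.

Saturation; I_D = 6.02 mA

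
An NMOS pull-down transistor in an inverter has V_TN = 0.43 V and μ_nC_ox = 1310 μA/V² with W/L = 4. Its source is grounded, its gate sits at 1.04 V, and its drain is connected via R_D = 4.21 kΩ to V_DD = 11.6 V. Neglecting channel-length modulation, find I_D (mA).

V_GS = V_G = 1.04 V, so V_ov = 1.04 − 0.43 = 0.61 V.
k_n = μ_nC_ox · (W/L) = 5.24 mA/V².
Assume saturation: I_D = ½ k_n V_ov² = 0.5 × 5.24 × 0.61² = 0.975 mA, giving V_DS = V_DD − I_D R_D = 11.6 − 0.975 × 4.21 = 7.5 V.
V_DS = 7.5 V ≥ V_ov = 0.61 V, confirming saturation.

I_D = 0.975 mA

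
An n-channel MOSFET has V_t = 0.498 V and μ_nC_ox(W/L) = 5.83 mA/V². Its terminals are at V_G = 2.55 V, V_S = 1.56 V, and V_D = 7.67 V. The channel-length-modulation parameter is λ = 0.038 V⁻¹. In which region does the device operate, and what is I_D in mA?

Saturation; I_D = 0.869 mA

V_GS = V_G − V_S = 2.55 − 1.56 = 0.99 V; V_DS = V_D − V_S = 7.67 − 1.56 = 6.11 V.
V_ov = V_GS − V_t = 0.99 − 0.498 = 0.492 V.
Since V_DS = 6.11 V ≥ V_ov = 0.492 V, the device is in saturation.
I_D = ½ k_n V_ov² (1 + λ V_DS) = 0.5 × 5.83 × 0.492² × (1 + 0.038 × 6.11) = 0.869 mA.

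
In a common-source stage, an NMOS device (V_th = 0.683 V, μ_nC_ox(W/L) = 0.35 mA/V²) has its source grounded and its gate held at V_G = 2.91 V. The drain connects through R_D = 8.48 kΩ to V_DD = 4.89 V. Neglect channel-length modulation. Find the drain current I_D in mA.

V_GS = V_G = 2.91 V, so V_ov = 2.91 − 0.683 = 2.23 V.
Assume saturation: I_D = ½ k_n V_ov² = 0.5 × 0.35 × 2.23² = 0.868 mA, giving V_DS = V_DD − I_D R_D = 4.89 − 0.868 × 8.48 = -2.47 V.
But -2.47 V < V_ov = 2.23 V, so the device is actually in triode.
In triode I_D = k_n[V_ov V_DS − ½ V_DS²] and I_D = (V_DD − V_DS)/R_D. Equating: 1.48 V_DS² − 7.61 V_DS + 4.89 = 0, giving V_DS = 0.753 V (the root below V_ov).
I_D = (4.89 − 0.753) / 8.48 = 0.488 mA.

I_D = 0.488 mA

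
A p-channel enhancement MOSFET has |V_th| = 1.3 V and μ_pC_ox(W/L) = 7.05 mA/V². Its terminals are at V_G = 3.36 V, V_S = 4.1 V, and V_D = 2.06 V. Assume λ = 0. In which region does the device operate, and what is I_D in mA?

Cutoff; I_D = 0 mA

V_SG = V_S − V_G = 4.1 − 3.36 = 0.74 V; V_SD = V_S − V_D = 4.1 − 2.06 = 2.04 V.
V_SG = 0.74 V < |V_th| = 1.3 V, so the transistor is in cutoff.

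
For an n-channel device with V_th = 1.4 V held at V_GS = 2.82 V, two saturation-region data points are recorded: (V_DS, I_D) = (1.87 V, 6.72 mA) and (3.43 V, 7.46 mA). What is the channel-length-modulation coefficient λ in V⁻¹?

With V_GS fixed, I_D ∝ (1 + λ V_DS) in saturation, so I_D2/I_D1 = (1 + λ V_DS2)/(1 + λ V_DS1).
7.46/6.72 = 1.11 = (1 + 3.43 λ)/(1 + 1.87 λ).
Solving: λ (I_D1 V_DS2 − I_D2 V_DS1) = I_D2 − I_D1, so λ = (7.46 − 6.72) / (6.72 × 3.43 − 7.46 × 1.87) = 0.74 / 9.1 = 0.0813 V⁻¹.

λ = 0.0813 V⁻¹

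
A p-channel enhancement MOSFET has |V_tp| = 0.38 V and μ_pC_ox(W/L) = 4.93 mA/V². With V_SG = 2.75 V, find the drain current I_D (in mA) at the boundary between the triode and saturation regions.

At the boundary V_SD = V_ov = V_SG − |V_tp| = 2.75 − 0.38 = 2.37 V.
I_D = ½ k_p V_ov² = 0.5 × 4.93 × 2.37² = 13.8 mA.

I_D = 13.8 mA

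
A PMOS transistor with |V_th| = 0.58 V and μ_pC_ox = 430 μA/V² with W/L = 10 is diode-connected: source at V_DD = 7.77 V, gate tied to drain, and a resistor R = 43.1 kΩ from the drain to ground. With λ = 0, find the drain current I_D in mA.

With gate tied to drain, V_SG = V_SD ≥ V_SG − |V_th|, so the device is in saturation.
k_p = μ_pC_ox · (W/L) = 4.3 mA/V².
KCL at the drain: ½ k_p (V_SG − |V_th|)² = (V_DD − V_SG)/R.
Let x = V_SG − 0.58. Then 92.7 x² + x − 7.19 = 0, giving x = 0.273 V (positive root), so V_SG = 0.853 V.
I_D = (V_DD − V_SG)/R = (7.77 − 0.853) / 43.1 = 0.16 mA.

I_D = 0.160 mA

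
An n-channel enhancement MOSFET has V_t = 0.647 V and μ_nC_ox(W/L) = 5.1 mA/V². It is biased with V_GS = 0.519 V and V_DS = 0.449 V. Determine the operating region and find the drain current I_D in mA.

V_GS = 0.519 V < V_t = 0.647 V, so the transistor is in cutoff.

Cutoff; I_D = 0 mA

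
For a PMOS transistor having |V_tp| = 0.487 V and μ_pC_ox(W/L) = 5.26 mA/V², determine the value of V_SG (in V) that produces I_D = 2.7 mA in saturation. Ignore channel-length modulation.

V_SG = 1.50 V

In saturation I_D = ½ k_p (V_SG − |V_tp|)², so V_SG − |V_tp| = √(2 I_D / k_p) = √(2 × 2.7 / 5.26) = 1.01 V.
V_SG = 0.487 + 1.01 = 1.5 V.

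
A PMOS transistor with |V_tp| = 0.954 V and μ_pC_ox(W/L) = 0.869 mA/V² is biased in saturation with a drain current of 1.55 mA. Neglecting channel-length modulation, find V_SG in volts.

V_SG = 2.84 V

In saturation I_D = ½ k_p (V_SG − |V_tp|)², so V_SG − |V_tp| = √(2 I_D / k_p) = √(2 × 1.55 / 0.869) = 1.89 V.
V_SG = 0.954 + 1.89 = 2.84 V.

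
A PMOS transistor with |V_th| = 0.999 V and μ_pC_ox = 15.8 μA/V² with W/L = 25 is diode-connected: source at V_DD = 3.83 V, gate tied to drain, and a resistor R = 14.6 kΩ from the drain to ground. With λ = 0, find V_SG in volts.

V_SG = 1.83 V

With gate tied to drain, V_SG = V_SD ≥ V_SG − |V_th|, so the device is in saturation.
k_p = μ_pC_ox · (W/L) = 0.395 mA/V².
KCL at the drain: ½ k_p (V_SG − |V_th|)² = (V_DD − V_SG)/R.
Let x = V_SG − 0.999. Then 2.88 x² + x − 2.831 = 0, giving x = 0.833 V (positive root), so V_SG = 1.83 V.
I_D = (V_DD − V_SG)/R = (3.83 − 1.83) / 14.6 = 0.137 mA.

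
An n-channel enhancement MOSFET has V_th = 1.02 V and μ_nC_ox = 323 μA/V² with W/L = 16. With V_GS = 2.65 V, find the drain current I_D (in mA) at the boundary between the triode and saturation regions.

I_D = 6.87 mA

At the boundary V_DS = V_ov = V_GS − V_th = 2.65 − 1.02 = 1.63 V.
k_n = μ_nC_ox · (W/L) = 5.168 mA/V².
I_D = ½ k_n V_ov² = 0.5 × 5.168 × 1.63² = 6.87 mA.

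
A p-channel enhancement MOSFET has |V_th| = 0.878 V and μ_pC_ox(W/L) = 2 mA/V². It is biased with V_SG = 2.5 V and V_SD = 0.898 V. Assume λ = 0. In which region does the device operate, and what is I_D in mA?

Triode; I_D = 2.11 mA

V_ov = V_SG − |V_th| = 2.5 − 0.878 = 1.62 V.
Since V_SD = 0.898 V < V_ov = 1.62 V, the device is in the triode region.
I_D = k_p [V_ov · V_SD − ½ V_SD²] = 2 × [1.62 × 0.898 − 0.5 × 0.898²] = 2.11 mA.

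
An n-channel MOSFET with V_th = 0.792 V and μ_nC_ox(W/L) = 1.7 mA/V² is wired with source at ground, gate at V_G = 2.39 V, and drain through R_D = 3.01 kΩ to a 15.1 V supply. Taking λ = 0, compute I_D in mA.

I_D = 2.17 mA

V_GS = V_G = 2.39 V, so V_ov = 2.39 − 0.792 = 1.6 V.
Assume saturation: I_D = ½ k_n V_ov² = 0.5 × 1.7 × 1.6² = 2.17 mA, giving V_DS = V_DD − I_D R_D = 15.1 − 2.17 × 3.01 = 8.57 V.
V_DS = 8.57 V ≥ V_ov = 1.6 V, confirming saturation.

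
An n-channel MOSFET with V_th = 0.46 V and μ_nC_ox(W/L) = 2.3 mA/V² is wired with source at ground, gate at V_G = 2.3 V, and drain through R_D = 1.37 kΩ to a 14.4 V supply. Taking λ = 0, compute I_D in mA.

I_D = 3.89 mA

V_GS = V_G = 2.3 V, so V_ov = 2.3 − 0.46 = 1.84 V.
Assume saturation: I_D = ½ k_n V_ov² = 0.5 × 2.3 × 1.84² = 3.89 mA, giving V_DS = V_DD − I_D R_D = 14.4 − 3.89 × 1.37 = 9.07 V.
V_DS = 9.07 V ≥ V_ov = 1.84 V, confirming saturation.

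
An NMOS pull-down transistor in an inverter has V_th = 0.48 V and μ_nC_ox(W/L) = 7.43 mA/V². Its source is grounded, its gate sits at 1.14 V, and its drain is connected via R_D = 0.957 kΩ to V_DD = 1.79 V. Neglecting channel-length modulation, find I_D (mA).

V_GS = V_G = 1.14 V, so V_ov = 1.14 − 0.48 = 0.66 V.
Assume saturation: I_D = ½ k_n V_ov² = 0.5 × 7.43 × 0.66² = 1.62 mA, giving V_DS = V_DD − I_D R_D = 1.79 − 1.62 × 0.957 = 0.241 V.
But 0.241 V < V_ov = 0.66 V, so the device is actually in triode.
In triode I_D = k_n[V_ov V_DS − ½ V_DS²] and I_D = (V_DD − V_DS)/R_D. Equating: 3.56 V_DS² − 5.693 V_DS + 1.79 = 0, giving V_DS = 0.43 V (the root below V_ov).
I_D = (1.79 − 0.43) / 0.957 = 1.42 mA.

I_D = 1.42 mA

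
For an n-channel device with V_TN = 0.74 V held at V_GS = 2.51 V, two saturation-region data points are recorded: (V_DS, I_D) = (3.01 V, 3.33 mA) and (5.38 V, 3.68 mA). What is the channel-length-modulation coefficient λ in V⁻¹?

λ = 0.0512 V⁻¹

With V_GS fixed, I_D ∝ (1 + λ V_DS) in saturation, so I_D2/I_D1 = (1 + λ V_DS2)/(1 + λ V_DS1).
3.68/3.33 = 1.105 = (1 + 5.38 λ)/(1 + 3.01 λ).
Solving: λ (I_D1 V_DS2 − I_D2 V_DS1) = I_D2 − I_D1, so λ = (3.68 − 3.33) / (3.33 × 5.38 − 3.68 × 3.01) = 0.35 / 6.84 = 0.0512 V⁻¹.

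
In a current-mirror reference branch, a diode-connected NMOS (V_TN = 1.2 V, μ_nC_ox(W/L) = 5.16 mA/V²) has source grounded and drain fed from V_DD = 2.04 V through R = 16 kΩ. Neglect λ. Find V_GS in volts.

V_GS = 1.33 V

With gate tied to drain, V_GS = V_DS ≥ V_GS − V_TN, so the device is in saturation.
KCL at the drain: ½ k_n (V_GS − V_TN)² = (V_DD − V_GS)/R.
Let x = V_GS − 1.2. Then 41.3 x² + x − 0.84 = 0, giving x = 0.131 V (positive root), so V_GS = 1.33 V.
I_D = (V_DD − V_GS)/R = (2.04 − 1.33) / 16 = 0.0443 mA.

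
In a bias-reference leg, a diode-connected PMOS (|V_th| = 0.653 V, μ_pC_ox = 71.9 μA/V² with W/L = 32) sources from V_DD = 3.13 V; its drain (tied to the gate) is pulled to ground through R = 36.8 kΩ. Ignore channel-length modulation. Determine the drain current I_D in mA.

With gate tied to drain, V_SG = V_SD ≥ V_SG − |V_th|, so the device is in saturation.
k_p = μ_pC_ox · (W/L) = 2.301 mA/V².
KCL at the drain: ½ k_p (V_SG − |V_th|)² = (V_DD − V_SG)/R.
Let x = V_SG − 0.653. Then 42.3 x² + x − 2.477 = 0, giving x = 0.23 V (positive root), so V_SG = 0.883 V.
I_D = (V_DD − V_SG)/R = (3.13 − 0.883) / 36.8 = 0.061 mA.

I_D = 0.0610 mA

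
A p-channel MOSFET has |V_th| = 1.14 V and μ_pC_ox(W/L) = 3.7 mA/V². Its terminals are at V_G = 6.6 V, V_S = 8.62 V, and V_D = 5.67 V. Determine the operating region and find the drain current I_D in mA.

V_SG = V_S − V_G = 8.62 − 6.6 = 2.02 V; V_SD = V_S − V_D = 8.62 − 5.67 = 2.95 V.
V_ov = V_SG − |V_th| = 2.02 − 1.14 = 0.88 V.
Since V_SD = 2.95 V ≥ V_ov = 0.88 V, the device is in saturation.
I_D = ½ k_p V_ov² = 0.5 × 3.7 × 0.88² = 1.43 mA.

Saturation; I_D = 1.43 mA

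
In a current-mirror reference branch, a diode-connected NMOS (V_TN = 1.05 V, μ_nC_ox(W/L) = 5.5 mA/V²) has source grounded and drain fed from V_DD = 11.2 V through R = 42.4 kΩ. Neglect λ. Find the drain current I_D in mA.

With gate tied to drain, V_GS = V_DS ≥ V_GS − V_TN, so the device is in saturation.
KCL at the drain: ½ k_n (V_GS − V_TN)² = (V_DD − V_GS)/R.
Let x = V_GS − 1.05. Then 117 x² + x − 10.15 = 0, giving x = 0.291 V (positive root), so V_GS = 1.34 V.
I_D = (V_DD − V_GS)/R = (11.2 − 1.34) / 42.4 = 0.233 mA.

I_D = 0.233 mA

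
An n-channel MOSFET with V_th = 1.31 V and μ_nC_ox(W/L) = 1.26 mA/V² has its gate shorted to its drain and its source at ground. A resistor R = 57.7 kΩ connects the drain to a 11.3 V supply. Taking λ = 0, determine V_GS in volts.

With gate tied to drain, V_GS = V_DS ≥ V_GS − V_th, so the device is in saturation.
KCL at the drain: ½ k_n (V_GS − V_th)² = (V_DD − V_GS)/R.
Let x = V_GS − 1.31. Then 36.4 x² + x − 9.99 = 0, giving x = 0.511 V (positive root), so V_GS = 1.82 V.
I_D = (V_DD − V_GS)/R = (11.3 − 1.82) / 57.7 = 0.164 mA.

V_GS = 1.82 V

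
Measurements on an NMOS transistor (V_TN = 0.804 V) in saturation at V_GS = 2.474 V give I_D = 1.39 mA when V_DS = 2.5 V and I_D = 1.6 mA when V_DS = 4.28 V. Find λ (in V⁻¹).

λ = 0.108 V⁻¹

With V_GS fixed, I_D ∝ (1 + λ V_DS) in saturation, so I_D2/I_D1 = (1 + λ V_DS2)/(1 + λ V_DS1).
1.6/1.39 = 1.151 = (1 + 4.28 λ)/(1 + 2.5 λ).
Solving: λ (I_D1 V_DS2 − I_D2 V_DS1) = I_D2 − I_D1, so λ = (1.6 − 1.39) / (1.39 × 4.28 − 1.6 × 2.5) = 0.21 / 1.95 = 0.108 V⁻¹.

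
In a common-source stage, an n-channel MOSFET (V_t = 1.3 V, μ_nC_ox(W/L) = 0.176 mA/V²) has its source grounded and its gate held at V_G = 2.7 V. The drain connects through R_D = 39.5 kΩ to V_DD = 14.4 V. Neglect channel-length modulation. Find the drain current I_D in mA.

V_GS = V_G = 2.7 V, so V_ov = 2.7 − 1.3 = 1.4 V.
Assume saturation: I_D = ½ k_n V_ov² = 0.5 × 0.176 × 1.4² = 0.172 mA, giving V_DS = V_DD − I_D R_D = 14.4 − 0.172 × 39.5 = 7.59 V.
V_DS = 7.59 V ≥ V_ov = 1.4 V, confirming saturation.

I_D = 0.172 mA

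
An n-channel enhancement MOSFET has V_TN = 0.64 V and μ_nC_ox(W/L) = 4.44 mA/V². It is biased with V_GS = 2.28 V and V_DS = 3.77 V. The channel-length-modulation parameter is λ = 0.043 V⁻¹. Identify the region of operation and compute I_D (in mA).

V_ov = V_GS − V_TN = 2.28 − 0.64 = 1.64 V.
Since V_DS = 3.77 V ≥ V_ov = 1.64 V, the device is in saturation.
I_D = ½ k_n V_ov² (1 + λ V_DS) = 0.5 × 4.44 × 1.64² × (1 + 0.043 × 3.77) = 6.94 mA.

Saturation; I_D = 6.94 mA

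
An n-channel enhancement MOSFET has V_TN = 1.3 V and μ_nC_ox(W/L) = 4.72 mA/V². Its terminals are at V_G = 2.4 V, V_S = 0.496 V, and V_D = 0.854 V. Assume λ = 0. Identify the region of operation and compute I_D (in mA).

V_GS = V_G − V_S = 2.4 − 0.496 = 1.9 V; V_DS = V_D − V_S = 0.854 − 0.496 = 0.358 V.
V_ov = V_GS − V_TN = 1.9 − 1.3 = 0.604 V.
Since V_DS = 0.358 V < V_ov = 0.604 V, the device is in the triode region.
I_D = k_n [V_ov · V_DS − ½ V_DS²] = 4.72 × [0.604 × 0.358 − 0.5 × 0.358²] = 0.718 mA.

Triode; I_D = 0.718 mA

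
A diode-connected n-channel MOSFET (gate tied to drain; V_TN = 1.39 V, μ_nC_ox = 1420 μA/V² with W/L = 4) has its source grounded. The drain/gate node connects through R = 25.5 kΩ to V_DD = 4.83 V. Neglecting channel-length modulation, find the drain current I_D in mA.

I_D = 0.127 mA

With gate tied to drain, V_GS = V_DS ≥ V_GS − V_TN, so the device is in saturation.
k_n = μ_nC_ox · (W/L) = 5.68 mA/V².
KCL at the drain: ½ k_n (V_GS − V_TN)² = (V_DD − V_GS)/R.
Let x = V_GS − 1.39. Then 72.4 x² + x − 3.44 = 0, giving x = 0.211 V (positive root), so V_GS = 1.6 V.
I_D = (V_DD − V_GS)/R = (4.83 − 1.6) / 25.5 = 0.127 mA.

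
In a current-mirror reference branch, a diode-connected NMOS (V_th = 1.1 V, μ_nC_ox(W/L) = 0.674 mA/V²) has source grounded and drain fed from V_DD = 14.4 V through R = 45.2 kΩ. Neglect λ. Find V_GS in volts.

With gate tied to drain, V_GS = V_DS ≥ V_GS − V_th, so the device is in saturation.
KCL at the drain: ½ k_n (V_GS − V_th)² = (V_DD − V_GS)/R.
Let x = V_GS − 1.1. Then 15.2 x² + x − 13.3 = 0, giving x = 0.902 V (positive root), so V_GS = 2 V.
I_D = (V_DD − V_GS)/R = (14.4 − 2) / 45.2 = 0.274 mA.

V_GS = 2.00 V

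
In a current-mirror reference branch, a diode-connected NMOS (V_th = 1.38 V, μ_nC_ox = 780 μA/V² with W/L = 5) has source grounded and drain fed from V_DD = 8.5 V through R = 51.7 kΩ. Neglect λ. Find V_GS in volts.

With gate tied to drain, V_GS = V_DS ≥ V_GS − V_th, so the device is in saturation.
k_n = μ_nC_ox · (W/L) = 3.9 mA/V².
KCL at the drain: ½ k_n (V_GS − V_th)² = (V_DD − V_GS)/R.
Let x = V_GS − 1.38. Then 101 x² + x − 7.12 = 0, giving x = 0.261 V (positive root), so V_GS = 1.64 V.
I_D = (V_DD − V_GS)/R = (8.5 − 1.64) / 51.7 = 0.133 mA.

V_GS = 1.64 V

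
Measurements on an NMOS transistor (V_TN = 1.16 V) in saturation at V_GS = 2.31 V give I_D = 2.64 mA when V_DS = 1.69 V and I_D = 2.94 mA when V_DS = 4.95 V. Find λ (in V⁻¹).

With V_GS fixed, I_D ∝ (1 + λ V_DS) in saturation, so I_D2/I_D1 = (1 + λ V_DS2)/(1 + λ V_DS1).
2.94/2.64 = 1.114 = (1 + 4.95 λ)/(1 + 1.69 λ).
Solving: λ (I_D1 V_DS2 − I_D2 V_DS1) = I_D2 − I_D1, so λ = (2.94 − 2.64) / (2.64 × 4.95 − 2.94 × 1.69) = 0.3 / 8.1 = 0.037 V⁻¹.

λ = 0.0370 V⁻¹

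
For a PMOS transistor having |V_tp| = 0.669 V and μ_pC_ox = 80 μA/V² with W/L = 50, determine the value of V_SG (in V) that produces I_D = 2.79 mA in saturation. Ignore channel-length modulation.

k_p = μ_pC_ox · (W/L) = 4 mA/V².
In saturation I_D = ½ k_p (V_SG − |V_tp|)², so V_SG − |V_tp| = √(2 I_D / k_p) = √(2 × 2.79 / 4) = 1.18 V.
V_SG = 0.669 + 1.18 = 1.85 V.

V_SG = 1.85 V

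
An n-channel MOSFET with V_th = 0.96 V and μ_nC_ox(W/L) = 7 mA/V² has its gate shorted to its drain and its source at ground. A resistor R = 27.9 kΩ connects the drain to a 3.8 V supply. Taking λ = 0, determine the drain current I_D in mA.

With gate tied to drain, V_GS = V_DS ≥ V_GS − V_th, so the device is in saturation.
KCL at the drain: ½ k_n (V_GS − V_th)² = (V_DD − V_GS)/R.
Let x = V_GS − 0.96. Then 97.6 x² + x − 2.84 = 0, giving x = 0.165 V (positive root), so V_GS = 1.13 V.
I_D = (V_DD − V_GS)/R = (3.8 − 1.13) / 27.9 = 0.0959 mA.

I_D = 0.0959 mA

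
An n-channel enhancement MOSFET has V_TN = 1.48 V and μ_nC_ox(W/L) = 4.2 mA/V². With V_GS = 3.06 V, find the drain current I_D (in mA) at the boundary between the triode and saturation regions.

I_D = 5.24 mA

At the boundary V_DS = V_ov = V_GS − V_TN = 3.06 − 1.48 = 1.58 V.
I_D = ½ k_n V_ov² = 0.5 × 4.2 × 1.58² = 5.24 mA.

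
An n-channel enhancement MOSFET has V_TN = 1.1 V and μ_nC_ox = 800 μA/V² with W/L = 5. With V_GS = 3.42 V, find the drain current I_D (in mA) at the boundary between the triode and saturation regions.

I_D = 10.8 mA

At the boundary V_DS = V_ov = V_GS − V_TN = 3.42 − 1.1 = 2.32 V.
k_n = μ_nC_ox · (W/L) = 4 mA/V².
I_D = ½ k_n V_ov² = 0.5 × 4 × 2.32² = 10.8 mA.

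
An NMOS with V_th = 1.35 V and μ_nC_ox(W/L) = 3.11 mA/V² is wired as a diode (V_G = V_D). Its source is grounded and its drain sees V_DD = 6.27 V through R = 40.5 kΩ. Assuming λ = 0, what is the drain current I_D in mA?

With gate tied to drain, V_GS = V_DS ≥ V_GS − V_th, so the device is in saturation.
KCL at the drain: ½ k_n (V_GS − V_th)² = (V_DD − V_GS)/R.
Let x = V_GS − 1.35. Then 63 x² + x − 4.92 = 0, giving x = 0.272 V (positive root), so V_GS = 1.62 V.
I_D = (V_DD − V_GS)/R = (6.27 − 1.62) / 40.5 = 0.115 mA.

I_D = 0.115 mA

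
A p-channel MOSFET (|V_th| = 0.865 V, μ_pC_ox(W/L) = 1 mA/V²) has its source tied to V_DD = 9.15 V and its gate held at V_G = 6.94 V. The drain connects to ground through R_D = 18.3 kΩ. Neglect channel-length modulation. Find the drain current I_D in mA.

I_D = 0.477 mA

V_SG = V_DD − V_G = 9.15 − 6.94 = 2.21 V, so V_ov = 2.21 − 0.865 = 1.34 V.
Assume saturation: I_D = ½ k_p V_ov² = 0.5 × 1 × 1.34² = 0.905 mA, giving V_SD = V_DD − I_D R_D = 9.15 − 0.905 × 18.3 = -7.4 V.
But -7.4 V < V_ov = 1.34 V, so the device is actually in triode.
In triode I_D = k_p[V_ov V_SD − ½ V_SD²] and I_D = (V_DD − V_SD)/R_D. Equating: 9.15 V_SD² − 25.61 V_SD + 9.15 = 0, giving V_SD = 0.42 V (the root below V_ov).
I_D = (9.15 − 0.42) / 18.3 = 0.477 mA.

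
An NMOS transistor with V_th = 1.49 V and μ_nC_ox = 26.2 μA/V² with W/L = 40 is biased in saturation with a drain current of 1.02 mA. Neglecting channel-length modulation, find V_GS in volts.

k_n = μ_nC_ox · (W/L) = 1.048 mA/V².
In saturation I_D = ½ k_n (V_GS − V_th)², so V_GS − V_th = √(2 I_D / k_n) = √(2 × 1.02 / 1.048) = 1.4 V.
V_GS = 1.49 + 1.4 = 2.89 V.

V_GS = 2.89 V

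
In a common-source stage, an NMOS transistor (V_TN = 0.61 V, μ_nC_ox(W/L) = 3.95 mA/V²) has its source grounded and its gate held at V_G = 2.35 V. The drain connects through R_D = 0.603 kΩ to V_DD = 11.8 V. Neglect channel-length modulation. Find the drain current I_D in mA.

I_D = 5.98 mA

V_GS = V_G = 2.35 V, so V_ov = 2.35 − 0.61 = 1.74 V.
Assume saturation: I_D = ½ k_n V_ov² = 0.5 × 3.95 × 1.74² = 5.98 mA, giving V_DS = V_DD − I_D R_D = 11.8 − 5.98 × 0.603 = 8.19 V.
V_DS = 8.19 V ≥ V_ov = 1.74 V, confirming saturation.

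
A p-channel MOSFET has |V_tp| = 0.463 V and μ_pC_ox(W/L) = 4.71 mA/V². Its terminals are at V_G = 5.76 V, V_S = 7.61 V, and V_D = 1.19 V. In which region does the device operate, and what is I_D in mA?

Saturation; I_D = 4.53 mA

V_SG = V_S − V_G = 7.61 − 5.76 = 1.85 V; V_SD = V_S − V_D = 7.61 − 1.19 = 6.42 V.
V_ov = V_SG − |V_tp| = 1.85 − 0.463 = 1.39 V.
Since V_SD = 6.42 V ≥ V_ov = 1.39 V, the device is in saturation.
I_D = ½ k_p V_ov² = 0.5 × 4.71 × 1.39² = 4.53 mA.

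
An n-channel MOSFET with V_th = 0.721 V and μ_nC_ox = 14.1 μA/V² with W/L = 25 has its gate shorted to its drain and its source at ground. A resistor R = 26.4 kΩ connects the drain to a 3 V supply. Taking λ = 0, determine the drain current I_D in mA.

With gate tied to drain, V_GS = V_DS ≥ V_GS − V_th, so the device is in saturation.
k_n = μ_nC_ox · (W/L) = 0.3525 mA/V².
KCL at the drain: ½ k_n (V_GS − V_th)² = (V_DD − V_GS)/R.
Let x = V_GS − 0.721. Then 4.65 x² + x − 2.279 = 0, giving x = 0.601 V (positive root), so V_GS = 1.32 V.
I_D = (V_DD − V_GS)/R = (3 − 1.32) / 26.4 = 0.0636 mA.

I_D = 0.0636 mA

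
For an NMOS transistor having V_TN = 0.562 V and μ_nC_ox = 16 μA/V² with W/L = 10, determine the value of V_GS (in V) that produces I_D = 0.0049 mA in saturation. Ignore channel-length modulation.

k_n = μ_nC_ox · (W/L) = 0.16 mA/V².
In saturation I_D = ½ k_n (V_GS − V_TN)², so V_GS − V_TN = √(2 I_D / k_n) = √(2 × 0.0049 / 0.16) = 0.247 V.
V_GS = 0.562 + 0.247 = 0.809 V.

V_GS = 0.809 V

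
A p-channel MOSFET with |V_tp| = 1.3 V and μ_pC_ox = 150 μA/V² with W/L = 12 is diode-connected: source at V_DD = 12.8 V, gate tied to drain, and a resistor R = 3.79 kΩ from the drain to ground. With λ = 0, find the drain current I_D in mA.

With gate tied to drain, V_SG = V_SD ≥ V_SG − |V_tp|, so the device is in saturation.
k_p = μ_pC_ox · (W/L) = 1.8 mA/V².
KCL at the drain: ½ k_p (V_SG − |V_tp|)² = (V_DD − V_SG)/R.
Let x = V_SG − 1.3. Then 3.41 x² + x − 11.5 = 0, giving x = 1.7 V (positive root), so V_SG = 3 V.
I_D = (V_DD − V_SG)/R = (12.8 − 3) / 3.79 = 2.59 mA.

I_D = 2.59 mA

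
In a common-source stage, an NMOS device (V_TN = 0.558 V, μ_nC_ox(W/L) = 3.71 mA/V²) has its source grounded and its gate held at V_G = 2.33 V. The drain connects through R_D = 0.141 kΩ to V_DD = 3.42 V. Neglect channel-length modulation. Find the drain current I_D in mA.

I_D = 5.82 mA

V_GS = V_G = 2.33 V, so V_ov = 2.33 − 0.558 = 1.77 V.
Assume saturation: I_D = ½ k_n V_ov² = 0.5 × 3.71 × 1.77² = 5.82 mA, giving V_DS = V_DD − I_D R_D = 3.42 − 5.82 × 0.141 = 2.6 V.
V_DS = 2.6 V ≥ V_ov = 1.77 V, confirming saturation.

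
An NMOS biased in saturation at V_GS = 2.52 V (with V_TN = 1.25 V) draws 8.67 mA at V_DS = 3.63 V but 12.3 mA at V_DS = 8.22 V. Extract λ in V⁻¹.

λ = 0.136 V⁻¹

With V_GS fixed, I_D ∝ (1 + λ V_DS) in saturation, so I_D2/I_D1 = (1 + λ V_DS2)/(1 + λ V_DS1).
12.3/8.67 = 1.419 = (1 + 8.22 λ)/(1 + 3.63 λ).
Solving: λ (I_D1 V_DS2 − I_D2 V_DS1) = I_D2 − I_D1, so λ = (12.3 − 8.67) / (8.67 × 8.22 − 12.3 × 3.63) = 3.63 / 26.6 = 0.136 V⁻¹.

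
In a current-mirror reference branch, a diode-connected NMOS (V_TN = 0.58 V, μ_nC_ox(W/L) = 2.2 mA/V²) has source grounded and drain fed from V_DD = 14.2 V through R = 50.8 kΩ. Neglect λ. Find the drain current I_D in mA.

With gate tied to drain, V_GS = V_DS ≥ V_GS − V_TN, so the device is in saturation.
KCL at the drain: ½ k_n (V_GS − V_TN)² = (V_DD − V_GS)/R.
Let x = V_GS − 0.58. Then 55.9 x² + x − 13.62 = 0, giving x = 0.485 V (positive root), so V_GS = 1.06 V.
I_D = (V_DD − V_GS)/R = (14.2 − 1.06) / 50.8 = 0.259 mA.

I_D = 0.259 mA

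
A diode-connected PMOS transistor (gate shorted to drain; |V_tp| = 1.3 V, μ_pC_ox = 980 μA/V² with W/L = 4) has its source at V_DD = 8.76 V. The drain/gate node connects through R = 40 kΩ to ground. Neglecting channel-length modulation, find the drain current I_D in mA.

With gate tied to drain, V_SG = V_SD ≥ V_SG − |V_tp|, so the device is in saturation.
k_p = μ_pC_ox · (W/L) = 3.92 mA/V².
KCL at the drain: ½ k_p (V_SG − |V_tp|)² = (V_DD − V_SG)/R.
Let x = V_SG − 1.3. Then 78.4 x² + x − 7.46 = 0, giving x = 0.302 V (positive root), so V_SG = 1.6 V.
I_D = (V_DD − V_SG)/R = (8.76 − 1.6) / 40 = 0.179 mA.

I_D = 0.179 mA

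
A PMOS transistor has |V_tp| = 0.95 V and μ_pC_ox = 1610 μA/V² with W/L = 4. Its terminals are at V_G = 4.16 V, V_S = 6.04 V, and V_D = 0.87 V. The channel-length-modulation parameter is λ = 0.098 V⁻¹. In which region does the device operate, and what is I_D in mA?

Saturation; I_D = 4.20 mA

V_SG = V_S − V_G = 6.04 − 4.16 = 1.88 V; V_SD = V_S − V_D = 6.04 − 0.87 = 5.17 V.
k_p = μ_pC_ox · (W/L) = 6.44 mA/V².
V_ov = V_SG − |V_tp| = 1.88 − 0.95 = 0.93 V.
Since V_SD = 5.17 V ≥ V_ov = 0.93 V, the device is in saturation.
I_D = ½ k_p V_ov² (1 + λ V_SD) = 0.5 × 6.44 × 0.93² × (1 + 0.098 × 5.17) = 4.2 mA.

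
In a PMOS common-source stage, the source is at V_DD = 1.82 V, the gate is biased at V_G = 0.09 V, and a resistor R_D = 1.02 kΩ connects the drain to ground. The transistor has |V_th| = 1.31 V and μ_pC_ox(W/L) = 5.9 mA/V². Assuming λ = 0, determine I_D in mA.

I_D = 0.520 mA

V_SG = V_DD − V_G = 1.82 − 0.09 = 1.73 V, so V_ov = 1.73 − 1.31 = 0.42 V.
Assume saturation: I_D = ½ k_p V_ov² = 0.5 × 5.9 × 0.42² = 0.52 mA, giving V_SD = V_DD − I_D R_D = 1.82 − 0.52 × 1.02 = 1.29 V.
V_SD = 1.29 V ≥ V_ov = 0.42 V, confirming saturation.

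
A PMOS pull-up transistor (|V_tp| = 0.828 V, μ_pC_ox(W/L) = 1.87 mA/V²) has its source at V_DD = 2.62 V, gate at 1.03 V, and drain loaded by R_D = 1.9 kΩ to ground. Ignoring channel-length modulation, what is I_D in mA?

V_SG = V_DD − V_G = 2.62 − 1.03 = 1.59 V, so V_ov = 1.59 − 0.828 = 0.762 V.
Assume saturation: I_D = ½ k_p V_ov² = 0.5 × 1.87 × 0.762² = 0.543 mA, giving V_SD = V_DD − I_D R_D = 2.62 − 0.543 × 1.9 = 1.59 V.
V_SD = 1.59 V ≥ V_ov = 0.762 V, confirming saturation.

I_D = 0.543 mA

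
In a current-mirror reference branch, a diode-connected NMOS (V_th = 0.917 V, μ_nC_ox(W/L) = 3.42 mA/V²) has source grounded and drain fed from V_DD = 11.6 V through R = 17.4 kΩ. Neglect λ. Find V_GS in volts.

With gate tied to drain, V_GS = V_DS ≥ V_GS − V_th, so the device is in saturation.
KCL at the drain: ½ k_n (V_GS − V_th)² = (V_DD − V_GS)/R.
Let x = V_GS − 0.917. Then 29.8 x² + x − 10.68 = 0, giving x = 0.583 V (positive root), so V_GS = 1.5 V.
I_D = (V_DD − V_GS)/R = (11.6 − 1.5) / 17.4 = 0.58 mA.

V_GS = 1.50 V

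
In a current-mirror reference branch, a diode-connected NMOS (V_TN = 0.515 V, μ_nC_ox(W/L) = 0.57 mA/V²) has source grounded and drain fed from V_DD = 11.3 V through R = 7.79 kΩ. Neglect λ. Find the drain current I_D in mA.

With gate tied to drain, V_GS = V_DS ≥ V_GS − V_TN, so the device is in saturation.
KCL at the drain: ½ k_n (V_GS − V_TN)² = (V_DD − V_GS)/R.
Let x = V_GS − 0.515. Then 2.22 x² + x − 10.79 = 0, giving x = 1.99 V (positive root), so V_GS = 2.51 V.
I_D = (V_DD − V_GS)/R = (11.3 − 2.51) / 7.79 = 1.13 mA.

I_D = 1.13 mA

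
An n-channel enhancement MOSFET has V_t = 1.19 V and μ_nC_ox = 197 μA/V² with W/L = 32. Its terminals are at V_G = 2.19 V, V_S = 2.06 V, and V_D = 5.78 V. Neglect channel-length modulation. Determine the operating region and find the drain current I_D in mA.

V_GS = V_G − V_S = 2.19 − 2.06 = 0.13 V; V_DS = V_D − V_S = 5.78 − 2.06 = 3.72 V.
V_GS = 0.13 V < V_t = 1.19 V, so the transistor is in cutoff.

Cutoff; I_D = 0 mA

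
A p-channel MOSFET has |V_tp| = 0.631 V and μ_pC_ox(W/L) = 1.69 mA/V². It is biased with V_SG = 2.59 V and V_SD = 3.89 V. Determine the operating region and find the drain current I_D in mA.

Saturation; I_D = 3.24 mA

V_ov = V_SG − |V_tp| = 2.59 − 0.631 = 1.96 V.
Since V_SD = 3.89 V ≥ V_ov = 1.96 V, the device is in saturation.
I_D = ½ k_p V_ov² = 0.5 × 1.69 × 1.96² = 3.24 mA.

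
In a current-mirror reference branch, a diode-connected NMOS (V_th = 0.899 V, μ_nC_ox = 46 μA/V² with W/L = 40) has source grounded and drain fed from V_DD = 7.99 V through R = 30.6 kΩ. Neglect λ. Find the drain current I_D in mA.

With gate tied to drain, V_GS = V_DS ≥ V_GS − V_th, so the device is in saturation.
k_n = μ_nC_ox · (W/L) = 1.84 mA/V².
KCL at the drain: ½ k_n (V_GS − V_th)² = (V_DD − V_GS)/R.
Let x = V_GS − 0.899. Then 28.2 x² + x − 7.091 = 0, giving x = 0.484 V (positive root), so V_GS = 1.38 V.
I_D = (V_DD − V_GS)/R = (7.99 − 1.38) / 30.6 = 0.216 mA.

I_D = 0.216 mA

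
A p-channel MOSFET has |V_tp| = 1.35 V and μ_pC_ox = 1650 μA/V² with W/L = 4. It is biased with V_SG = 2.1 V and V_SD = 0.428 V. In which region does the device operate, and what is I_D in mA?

k_p = μ_pC_ox · (W/L) = 6.6 mA/V².
V_ov = V_SG − |V_tp| = 2.1 − 1.35 = 0.75 V.
Since V_SD = 0.428 V < V_ov = 0.75 V, the device is in the triode region.
I_D = k_p [V_ov · V_SD − ½ V_SD²] = 6.6 × [0.75 × 0.428 − 0.5 × 0.428²] = 1.51 mA.

Triode; I_D = 1.51 mA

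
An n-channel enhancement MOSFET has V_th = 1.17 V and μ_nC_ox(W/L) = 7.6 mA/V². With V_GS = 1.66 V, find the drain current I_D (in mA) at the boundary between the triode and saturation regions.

I_D = 0.912 mA

At the boundary V_DS = V_ov = V_GS − V_th = 1.66 − 1.17 = 0.49 V.
I_D = ½ k_n V_ov² = 0.5 × 7.6 × 0.49² = 0.912 mA.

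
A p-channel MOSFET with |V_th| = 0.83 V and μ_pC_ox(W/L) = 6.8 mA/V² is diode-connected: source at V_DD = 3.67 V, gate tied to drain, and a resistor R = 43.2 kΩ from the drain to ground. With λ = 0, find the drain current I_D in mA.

I_D = 0.0626 mA

With gate tied to drain, V_SG = V_SD ≥ V_SG − |V_th|, so the device is in saturation.
KCL at the drain: ½ k_p (V_SG − |V_th|)² = (V_DD − V_SG)/R.
Let x = V_SG − 0.83. Then 147 x² + x − 2.84 = 0, giving x = 0.136 V (positive root), so V_SG = 0.966 V.
I_D = (V_DD − V_SG)/R = (3.67 − 0.966) / 43.2 = 0.0626 mA.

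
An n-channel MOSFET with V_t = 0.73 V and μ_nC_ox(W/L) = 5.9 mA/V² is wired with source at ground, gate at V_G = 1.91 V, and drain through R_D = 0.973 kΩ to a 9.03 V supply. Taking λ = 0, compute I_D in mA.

I_D = 4.11 mA

V_GS = V_G = 1.91 V, so V_ov = 1.91 − 0.73 = 1.18 V.
Assume saturation: I_D = ½ k_n V_ov² = 0.5 × 5.9 × 1.18² = 4.11 mA, giving V_DS = V_DD − I_D R_D = 9.03 − 4.11 × 0.973 = 5.03 V.
V_DS = 5.03 V ≥ V_ov = 1.18 V, confirming saturation.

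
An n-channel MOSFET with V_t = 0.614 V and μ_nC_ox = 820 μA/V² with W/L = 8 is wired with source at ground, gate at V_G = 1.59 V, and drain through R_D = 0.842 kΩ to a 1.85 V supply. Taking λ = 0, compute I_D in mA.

I_D = 1.79 mA

V_GS = V_G = 1.59 V, so V_ov = 1.59 − 0.614 = 0.976 V.
k_n = μ_nC_ox · (W/L) = 6.56 mA/V².
Assume saturation: I_D = ½ k_n V_ov² = 0.5 × 6.56 × 0.976² = 3.12 mA, giving V_DS = V_DD − I_D R_D = 1.85 − 3.12 × 0.842 = -0.781 V.
But -0.781 V < V_ov = 0.976 V, so the device is actually in triode.
In triode I_D = k_n[V_ov V_DS − ½ V_DS²] and I_D = (V_DD − V_DS)/R_D. Equating: 2.76 V_DS² − 6.391 V_DS + 1.85 = 0, giving V_DS = 0.339 V (the root below V_ov).
I_D = (1.85 − 0.339) / 0.842 = 1.79 mA.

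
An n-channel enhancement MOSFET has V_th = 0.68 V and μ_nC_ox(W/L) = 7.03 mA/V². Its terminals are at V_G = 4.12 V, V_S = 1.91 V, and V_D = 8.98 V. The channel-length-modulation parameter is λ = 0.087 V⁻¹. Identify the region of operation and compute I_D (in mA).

V_GS = V_G − V_S = 4.12 − 1.91 = 2.21 V; V_DS = V_D − V_S = 8.98 − 1.91 = 7.07 V.
V_ov = V_GS − V_th = 2.21 − 0.68 = 1.53 V.
Since V_DS = 7.07 V ≥ V_ov = 1.53 V, the device is in saturation.
I_D = ½ k_n V_ov² (1 + λ V_DS) = 0.5 × 7.03 × 1.53² × (1 + 0.087 × 7.07) = 13.3 mA.

Saturation; I_D = 13.3 mA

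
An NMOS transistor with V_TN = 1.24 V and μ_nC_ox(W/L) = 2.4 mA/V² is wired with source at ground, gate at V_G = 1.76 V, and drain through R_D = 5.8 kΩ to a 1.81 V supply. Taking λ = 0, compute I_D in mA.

V_GS = V_G = 1.76 V, so V_ov = 1.76 − 1.24 = 0.52 V.
Assume saturation: I_D = ½ k_n V_ov² = 0.5 × 2.4 × 0.52² = 0.324 mA, giving V_DS = V_DD − I_D R_D = 1.81 − 0.324 × 5.8 = -0.072 V.
But -0.072 V < V_ov = 0.52 V, so the device is actually in triode.
In triode I_D = k_n[V_ov V_DS − ½ V_DS²] and I_D = (V_DD − V_DS)/R_D. Equating: 6.96 V_DS² − 8.238 V_DS + 1.81 = 0, giving V_DS = 0.291 V (the root below V_ov).
I_D = (1.81 − 0.291) / 5.8 = 0.262 mA.

I_D = 0.262 mA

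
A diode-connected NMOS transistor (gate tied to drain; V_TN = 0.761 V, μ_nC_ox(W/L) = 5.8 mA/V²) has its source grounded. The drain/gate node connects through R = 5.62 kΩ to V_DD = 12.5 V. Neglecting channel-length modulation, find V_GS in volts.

V_GS = 1.58 V

With gate tied to drain, V_GS = V_DS ≥ V_GS − V_TN, so the device is in saturation.
KCL at the drain: ½ k_n (V_GS − V_TN)² = (V_DD − V_GS)/R.
Let x = V_GS − 0.761. Then 16.3 x² + x − 11.74 = 0, giving x = 0.819 V (positive root), so V_GS = 1.58 V.
I_D = (V_DD − V_GS)/R = (12.5 − 1.58) / 5.62 = 1.94 mA.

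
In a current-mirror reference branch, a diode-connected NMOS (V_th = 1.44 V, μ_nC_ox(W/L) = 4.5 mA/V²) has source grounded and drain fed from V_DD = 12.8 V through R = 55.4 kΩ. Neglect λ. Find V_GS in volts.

V_GS = 1.74 V

With gate tied to drain, V_GS = V_DS ≥ V_GS − V_th, so the device is in saturation.
KCL at the drain: ½ k_n (V_GS − V_th)² = (V_DD − V_GS)/R.
Let x = V_GS − 1.44. Then 125 x² + x − 11.36 = 0, giving x = 0.298 V (positive root), so V_GS = 1.74 V.
I_D = (V_DD − V_GS)/R = (12.8 − 1.74) / 55.4 = 0.2 mA.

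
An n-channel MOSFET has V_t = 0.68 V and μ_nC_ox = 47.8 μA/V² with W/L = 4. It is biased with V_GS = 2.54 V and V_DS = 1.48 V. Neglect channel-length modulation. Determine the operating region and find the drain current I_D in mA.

k_n = μ_nC_ox · (W/L) = 0.1912 mA/V².
V_ov = V_GS − V_t = 2.54 − 0.68 = 1.86 V.
Since V_DS = 1.48 V < V_ov = 1.86 V, the device is in the triode region.
I_D = k_n [V_ov · V_DS − ½ V_DS²] = 0.1912 × [1.86 × 1.48 − 0.5 × 1.48²] = 0.317 mA.

Triode; I_D = 0.317 mA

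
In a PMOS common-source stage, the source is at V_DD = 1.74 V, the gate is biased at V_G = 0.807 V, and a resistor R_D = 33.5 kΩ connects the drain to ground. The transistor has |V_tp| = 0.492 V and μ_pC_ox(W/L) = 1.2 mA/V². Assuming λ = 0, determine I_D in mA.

V_SG = V_DD − V_G = 1.74 − 0.807 = 0.933 V, so V_ov = 0.933 − 0.492 = 0.441 V.
Assume saturation: I_D = ½ k_p V_ov² = 0.5 × 1.2 × 0.441² = 0.117 mA, giving V_SD = V_DD − I_D R_D = 1.74 − 0.117 × 33.5 = -2.17 V.
But -2.17 V < V_ov = 0.441 V, so the device is actually in triode.
In triode I_D = k_p[V_ov V_SD − ½ V_SD²] and I_D = (V_DD − V_SD)/R_D. Equating: 20.1 V_SD² − 18.73 V_SD + 1.74 = 0, giving V_SD = 0.105 V (the root below V_ov).
I_D = (1.74 − 0.105) / 33.5 = 0.0488 mA.

I_D = 0.0488 mA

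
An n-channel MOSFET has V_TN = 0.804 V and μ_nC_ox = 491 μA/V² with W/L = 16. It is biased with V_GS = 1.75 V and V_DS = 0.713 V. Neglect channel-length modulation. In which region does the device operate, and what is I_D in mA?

Triode; I_D = 3.30 mA

k_n = μ_nC_ox · (W/L) = 7.856 mA/V².
V_ov = V_GS − V_TN = 1.75 − 0.804 = 0.946 V.
Since V_DS = 0.713 V < V_ov = 0.946 V, the device is in the triode region.
I_D = k_n [V_ov · V_DS − ½ V_DS²] = 7.856 × [0.946 × 0.713 − 0.5 × 0.713²] = 3.3 mA.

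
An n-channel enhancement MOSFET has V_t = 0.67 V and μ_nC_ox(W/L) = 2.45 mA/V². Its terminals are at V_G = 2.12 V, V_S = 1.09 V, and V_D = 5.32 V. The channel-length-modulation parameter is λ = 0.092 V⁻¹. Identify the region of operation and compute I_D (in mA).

Saturation; I_D = 0.221 mA

V_GS = V_G − V_S = 2.12 − 1.09 = 1.03 V; V_DS = V_D − V_S = 5.32 − 1.09 = 4.23 V.
V_ov = V_GS − V_t = 1.03 − 0.67 = 0.36 V.
Since V_DS = 4.23 V ≥ V_ov = 0.36 V, the device is in saturation.
I_D = ½ k_n V_ov² (1 + λ V_DS) = 0.5 × 2.45 × 0.36² × (1 + 0.092 × 4.23) = 0.221 mA.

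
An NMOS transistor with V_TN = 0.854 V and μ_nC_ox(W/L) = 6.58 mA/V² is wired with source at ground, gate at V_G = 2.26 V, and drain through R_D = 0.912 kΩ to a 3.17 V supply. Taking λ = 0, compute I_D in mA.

I_D = 3.06 mA

V_GS = V_G = 2.26 V, so V_ov = 2.26 − 0.854 = 1.41 V.
Assume saturation: I_D = ½ k_n V_ov² = 0.5 × 6.58 × 1.41² = 6.5 mA, giving V_DS = V_DD − I_D R_D = 3.17 − 6.5 × 0.912 = -2.76 V.
But -2.76 V < V_ov = 1.41 V, so the device is actually in triode.
In triode I_D = k_n[V_ov V_DS − ½ V_DS²] and I_D = (V_DD − V_DS)/R_D. Equating: 3 V_DS² − 9.437 V_DS + 3.17 = 0, giving V_DS = 0.382 V (the root below V_ov).
I_D = (3.17 − 0.382) / 0.912 = 3.06 mA.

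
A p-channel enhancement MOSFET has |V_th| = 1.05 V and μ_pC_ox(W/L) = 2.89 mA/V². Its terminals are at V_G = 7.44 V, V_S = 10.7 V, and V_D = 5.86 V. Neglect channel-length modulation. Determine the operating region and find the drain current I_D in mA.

Saturation; I_D = 7.06 mA

V_SG = V_S − V_G = 10.7 − 7.44 = 3.26 V; V_SD = V_S − V_D = 10.7 − 5.86 = 4.84 V.
V_ov = V_SG − |V_th| = 3.26 − 1.05 = 2.21 V.
Since V_SD = 4.84 V ≥ V_ov = 2.21 V, the device is in saturation.
I_D = ½ k_p V_ov² = 0.5 × 2.89 × 2.21² = 7.06 mA.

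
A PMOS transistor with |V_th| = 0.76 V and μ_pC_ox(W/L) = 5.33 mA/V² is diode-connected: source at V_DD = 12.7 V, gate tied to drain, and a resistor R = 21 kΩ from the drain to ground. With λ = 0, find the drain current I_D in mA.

With gate tied to drain, V_SG = V_SD ≥ V_SG − |V_th|, so the device is in saturation.
KCL at the drain: ½ k_p (V_SG − |V_th|)² = (V_DD − V_SG)/R.
Let x = V_SG − 0.76. Then 56 x² + x − 11.94 = 0, giving x = 0.453 V (positive root), so V_SG = 1.21 V.
I_D = (V_DD − V_SG)/R = (12.7 − 1.21) / 21 = 0.547 mA.

I_D = 0.547 mA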